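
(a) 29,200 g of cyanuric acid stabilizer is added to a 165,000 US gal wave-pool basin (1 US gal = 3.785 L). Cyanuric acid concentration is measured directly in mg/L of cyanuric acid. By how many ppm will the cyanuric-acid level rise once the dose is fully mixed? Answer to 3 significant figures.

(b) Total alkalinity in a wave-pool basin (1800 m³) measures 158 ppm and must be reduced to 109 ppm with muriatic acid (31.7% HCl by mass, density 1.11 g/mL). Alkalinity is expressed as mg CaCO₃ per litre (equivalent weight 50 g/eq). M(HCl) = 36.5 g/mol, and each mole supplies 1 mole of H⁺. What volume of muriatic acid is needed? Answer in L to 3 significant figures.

(a) 46.8 ppm; (b) 183 L

(a) Volume: 165,000 US gal × 3.785 L/gal = 624,525 L.
(a) Rise: 29,200 g / 624,525 L × 1000 = 46.76 mg/L.

(b) Volume: 1800 m³ = 1,800,000 L.
(b) Alkalinity to neutralize: (158 − 109) = 49 mg/L as CaCO₃ × 1,800,000 L = 88,200 g as CaCO₃.
(b) Equivalents of H⁺ required: 88,200 ÷ 50 g/eq = 1764 eq = 1764 mol HCl.
(b) Mass of HCl: 1764 × 36.5 = 64,390 g.
(b) Mass of 31.7% solution: 64,390 / 0.317 = 203,100 g.
(b) Volume: 203,100 g ÷ 1.11 g/mL = 183,000 mL.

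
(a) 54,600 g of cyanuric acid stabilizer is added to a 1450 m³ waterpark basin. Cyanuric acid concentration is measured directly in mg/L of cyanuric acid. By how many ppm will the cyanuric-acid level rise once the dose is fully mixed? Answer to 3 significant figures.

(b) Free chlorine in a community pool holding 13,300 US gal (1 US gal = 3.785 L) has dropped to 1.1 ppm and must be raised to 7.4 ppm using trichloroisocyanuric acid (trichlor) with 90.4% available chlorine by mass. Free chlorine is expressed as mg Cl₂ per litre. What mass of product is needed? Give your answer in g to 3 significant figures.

(a) 37.7 ppm; (b) 351 g

(a) Volume: 1450 m³ = 1,450,000 L.
(a) Rise: 54,600 g / 1,450,000 L × 1000 = 37.66 mg/L.

(b) Volume: 13,300 US gal × 3.785 L/gal = 50,340 L.
(b) Chlorine deficit: 7.4 − 1.1 = 6.3 ppm = 6.3 mg/L as Cl₂.
(b) Cl₂ equivalent needed: 6.3 mg/L × 50,340 L = 317,100 mg = 317.1 g.
(b) Product at 90.4% available chlorine: 317.1 / 0.904 = 350.8 g.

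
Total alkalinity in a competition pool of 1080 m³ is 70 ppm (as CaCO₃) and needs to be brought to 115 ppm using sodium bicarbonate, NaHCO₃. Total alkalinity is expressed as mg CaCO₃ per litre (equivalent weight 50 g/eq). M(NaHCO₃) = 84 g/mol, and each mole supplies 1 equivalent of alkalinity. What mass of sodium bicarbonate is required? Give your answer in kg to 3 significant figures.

81.6 kg

Volume: 1080 m³ = 1,080,000 L.
Alkalinity to add: (115 − 70) = 45 mg/L as CaCO₃ × 1,080,000 L = 48,600 g as CaCO₃.
Equivalents: 48,600 g ÷ 50 g/eq = 972 eq.
NaHCO₃ supplies 1 eq per mole → 972 mol.
Mass: 972 mol × 84 g/mol = 81,650 g.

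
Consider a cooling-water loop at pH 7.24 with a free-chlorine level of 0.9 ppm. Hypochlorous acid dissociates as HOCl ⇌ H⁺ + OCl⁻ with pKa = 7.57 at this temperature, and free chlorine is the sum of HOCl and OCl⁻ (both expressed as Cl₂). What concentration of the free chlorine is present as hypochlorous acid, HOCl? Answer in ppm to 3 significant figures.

0.613 ppm

[OCl⁻]/[HOCl] = 10^(pH − pKa) = 10^(7.24 − 7.57) = 10^-0.33 = 0.4677.
Fraction as HOCl = 1 / (1 + 0.4677) = 0.6813.
HOCl = 0.6813 × 0.9 ppm = 0.6132 ppm.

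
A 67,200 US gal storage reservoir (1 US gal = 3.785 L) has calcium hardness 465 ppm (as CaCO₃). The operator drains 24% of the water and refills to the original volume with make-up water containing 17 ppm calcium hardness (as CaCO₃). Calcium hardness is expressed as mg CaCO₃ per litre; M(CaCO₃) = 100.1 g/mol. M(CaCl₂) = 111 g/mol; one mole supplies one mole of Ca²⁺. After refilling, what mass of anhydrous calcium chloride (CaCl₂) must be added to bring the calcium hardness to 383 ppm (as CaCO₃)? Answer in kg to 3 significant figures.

7.20 kg

Volume: 67,200 US gal × 3.785 L/gal = 254,352 L.
After draining 24% and refilling: 465 × 0.76 + 17 × 0.24 = 357.48 ppm.
Deficit to target: 383 − 357.48 = 25.52 mg/L.
As CaCO₃: 25.52 mg/L × 254,352 L = 6491 g; ÷ 100.1 = 64.85 mol Ca²⁺.
Mass: 64.85 × 111 = 7198 g.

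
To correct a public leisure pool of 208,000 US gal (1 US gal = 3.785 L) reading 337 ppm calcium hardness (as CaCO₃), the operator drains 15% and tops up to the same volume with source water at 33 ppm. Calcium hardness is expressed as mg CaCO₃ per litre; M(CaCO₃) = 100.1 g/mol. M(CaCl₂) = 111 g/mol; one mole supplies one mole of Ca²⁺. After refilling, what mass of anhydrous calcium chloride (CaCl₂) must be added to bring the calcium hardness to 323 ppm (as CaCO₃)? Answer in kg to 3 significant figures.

Volume: 208,000 US gal × 3.785 L/gal = 787,280 L.
After draining 15% and refilling: 337 × 0.85 + 33 × 0.15 = 291.4 ppm.
Deficit to target: 323 − 291.4 = 31.6 mg/L.
As CaCO₃: 31.6 mg/L × 787,280 L = 24,880 g; ÷ 100.1 = 248.5 mol Ca²⁺.
Mass: 248.5 × 111 = 27,590 g.

27.6 kg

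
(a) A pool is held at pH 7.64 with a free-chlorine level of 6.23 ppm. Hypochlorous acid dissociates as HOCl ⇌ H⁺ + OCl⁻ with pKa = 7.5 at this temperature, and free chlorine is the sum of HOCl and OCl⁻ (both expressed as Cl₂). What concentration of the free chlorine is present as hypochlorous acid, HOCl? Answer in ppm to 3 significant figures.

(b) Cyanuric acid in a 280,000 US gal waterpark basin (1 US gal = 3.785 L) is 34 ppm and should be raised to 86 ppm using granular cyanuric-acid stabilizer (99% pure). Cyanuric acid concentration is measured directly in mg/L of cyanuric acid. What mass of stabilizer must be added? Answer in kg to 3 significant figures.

(a) 2.62 ppm; (b) 55.7 kg

(a) [OCl⁻]/[HOCl] = 10^(pH − pKa) = 10^(7.64 − 7.5) = 10^0.14 = 1.38.
(a) Fraction as HOCl = 1 / (1 + 1.38) = 0.4201.
(a) HOCl = 0.4201 × 6.23 ppm = 2.617 ppm.

(b) Volume: 280,000 US gal × 3.785 L/gal = 1,059,800 L.
(b) CYA to add: (86 − 34) = 52 mg/L × 1,059,800 L = 55,110 g cyanuric acid.
(b) At 99% purity: 55,110 / 0.99 = 55,670 g product.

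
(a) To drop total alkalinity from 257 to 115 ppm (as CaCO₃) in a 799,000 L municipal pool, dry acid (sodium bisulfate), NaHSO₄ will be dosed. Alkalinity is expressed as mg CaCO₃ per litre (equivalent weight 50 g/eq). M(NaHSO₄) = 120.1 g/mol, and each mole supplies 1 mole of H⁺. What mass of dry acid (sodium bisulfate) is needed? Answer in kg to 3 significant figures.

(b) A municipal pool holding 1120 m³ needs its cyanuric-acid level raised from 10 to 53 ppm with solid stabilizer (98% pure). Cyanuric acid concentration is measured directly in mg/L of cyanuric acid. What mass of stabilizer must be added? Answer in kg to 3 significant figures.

(a) Alkalinity to neutralize: (257 − 115) = 142 mg/L as CaCO₃ × 799,000 L = 113,500 g as CaCO₃.
(a) Equivalents of H⁺ required: 113,500 ÷ 50 g/eq = 2269 eq = 2269 mol NaHSO₄.
(a) Mass of NaHSO₄: 2269 × 120.1 = 272,500 g.

(b) Volume: 1120 m³ = 1,120,000 L.
(b) CYA to add: (53 − 10) = 43 mg/L × 1,120,000 L = 48,160 g cyanuric acid.
(b) At 98% purity: 48,160 / 0.98 = 49,140 g product.

(a) 273 kg; (b) 49.1 kg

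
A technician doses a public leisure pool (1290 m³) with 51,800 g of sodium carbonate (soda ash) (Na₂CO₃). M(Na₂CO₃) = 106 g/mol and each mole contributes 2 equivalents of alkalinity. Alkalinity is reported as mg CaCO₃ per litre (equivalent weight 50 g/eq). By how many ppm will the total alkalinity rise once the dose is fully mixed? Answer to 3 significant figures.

Volume: 1290 m³ = 1,290,000 L.
Moles of Na₂CO₃: 51,800 g ÷ 106 g/mol = 488.7 mol → 977.4 eq of alkalinity.
As CaCO₃: 977.4 eq × 50 g/eq = 48,870 g.
Rise: 48,870 g / 1,290,000 L × 1000 = 37.88 mg/L.

37.9 ppm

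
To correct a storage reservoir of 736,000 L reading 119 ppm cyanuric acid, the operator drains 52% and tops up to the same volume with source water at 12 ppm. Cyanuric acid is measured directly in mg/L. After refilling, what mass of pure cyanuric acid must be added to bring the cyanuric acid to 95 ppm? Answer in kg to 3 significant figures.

23.3 kg

After draining 52% and refilling: 119 × 0.48 + 12 × 0.52 = 63.36 ppm.
Deficit to target: 95 − 63.36 = 31.64 mg/L.
Mass: 31.64 mg/L × 736,000 L = 23,290 g cyanuric acid.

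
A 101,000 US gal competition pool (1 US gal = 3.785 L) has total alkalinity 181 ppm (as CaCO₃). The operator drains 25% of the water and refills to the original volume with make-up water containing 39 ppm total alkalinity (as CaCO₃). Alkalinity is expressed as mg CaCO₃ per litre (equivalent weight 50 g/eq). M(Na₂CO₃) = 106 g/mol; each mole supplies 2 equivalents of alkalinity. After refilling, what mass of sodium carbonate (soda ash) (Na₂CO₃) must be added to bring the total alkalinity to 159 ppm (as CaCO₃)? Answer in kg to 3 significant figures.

5.47 kg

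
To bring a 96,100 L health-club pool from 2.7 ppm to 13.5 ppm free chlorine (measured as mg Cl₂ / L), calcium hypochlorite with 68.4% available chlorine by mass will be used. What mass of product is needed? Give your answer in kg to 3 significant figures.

Chlorine deficit: 13.5 − 2.7 = 10.8 ppm = 10.8 mg/L as Cl₂.
Cl₂ equivalent needed: 10.8 mg/L × 96,100 L = 1,038,000 mg = 1038 g.
Product at 68.4% available chlorine: 1038 / 0.684 = 1517 g.

1.52 kg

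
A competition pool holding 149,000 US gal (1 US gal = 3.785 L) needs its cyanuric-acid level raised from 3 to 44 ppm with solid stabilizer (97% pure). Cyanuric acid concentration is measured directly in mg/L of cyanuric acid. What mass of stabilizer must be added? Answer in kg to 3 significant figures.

23.8 kg

Volume: 149,000 US gal × 3.785 L/gal = 563,965 L.
CYA to add: (44 − 3) = 41 mg/L × 563,965 L = 23,120 g cyanuric acid.
At 97% purity: 23,120 / 0.97 = 23,840 g product.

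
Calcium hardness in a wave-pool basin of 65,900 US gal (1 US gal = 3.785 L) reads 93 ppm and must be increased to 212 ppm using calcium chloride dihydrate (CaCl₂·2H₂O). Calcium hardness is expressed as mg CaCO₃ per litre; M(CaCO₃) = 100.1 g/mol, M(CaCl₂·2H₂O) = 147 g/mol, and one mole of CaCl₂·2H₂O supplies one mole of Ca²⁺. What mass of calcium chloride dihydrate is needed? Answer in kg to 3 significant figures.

43.6 kg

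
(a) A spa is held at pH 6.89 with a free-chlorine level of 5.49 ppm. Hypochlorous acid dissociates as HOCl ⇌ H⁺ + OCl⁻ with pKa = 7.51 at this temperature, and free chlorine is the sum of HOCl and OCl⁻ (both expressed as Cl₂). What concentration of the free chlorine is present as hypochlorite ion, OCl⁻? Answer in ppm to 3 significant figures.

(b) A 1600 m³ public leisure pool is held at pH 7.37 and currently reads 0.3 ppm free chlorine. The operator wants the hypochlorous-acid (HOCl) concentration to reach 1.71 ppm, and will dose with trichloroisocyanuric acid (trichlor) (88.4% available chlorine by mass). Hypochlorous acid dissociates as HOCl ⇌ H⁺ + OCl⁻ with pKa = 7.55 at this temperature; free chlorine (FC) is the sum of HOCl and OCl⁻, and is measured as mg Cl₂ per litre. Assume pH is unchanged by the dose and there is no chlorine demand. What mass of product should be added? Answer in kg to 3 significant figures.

(a) [OCl⁻]/[HOCl] = 10^(pH − pKa) = 10^(6.89 − 7.51) = 10^-0.62 = 0.2399.
(a) Fraction as HOCl = 1 / (1 + 0.2399) = 0.8065.
(a) OCl⁻ = (1 − 0.8065) × 5.49 ppm = 1.062 ppm.

(b) Volume: 1600 m³ = 1,600,000 L.
(b) [OCl⁻]/[HOCl] = 10^(pH − pKa) = 10^(7.37 − 7.55) = 0.6607; fraction as HOCl = 1/(1 + 0.6607) = 0.6022.
(b) Free chlorine required for 1.71 ppm HOCl: 1.71 / 0.6022 = 2.84 ppm.
(b) FC to add: 2.84 − 0.3 = 2.54 mg/L as Cl₂.
(b) Cl₂ equivalent: 2.54 mg/L × 1,600,000 L = 4064 g.
(b) Product at 88.4% available Cl: 4064 / 0.884 = 4597 g.

(a) 1.06 ppm; (b) 4.60 kg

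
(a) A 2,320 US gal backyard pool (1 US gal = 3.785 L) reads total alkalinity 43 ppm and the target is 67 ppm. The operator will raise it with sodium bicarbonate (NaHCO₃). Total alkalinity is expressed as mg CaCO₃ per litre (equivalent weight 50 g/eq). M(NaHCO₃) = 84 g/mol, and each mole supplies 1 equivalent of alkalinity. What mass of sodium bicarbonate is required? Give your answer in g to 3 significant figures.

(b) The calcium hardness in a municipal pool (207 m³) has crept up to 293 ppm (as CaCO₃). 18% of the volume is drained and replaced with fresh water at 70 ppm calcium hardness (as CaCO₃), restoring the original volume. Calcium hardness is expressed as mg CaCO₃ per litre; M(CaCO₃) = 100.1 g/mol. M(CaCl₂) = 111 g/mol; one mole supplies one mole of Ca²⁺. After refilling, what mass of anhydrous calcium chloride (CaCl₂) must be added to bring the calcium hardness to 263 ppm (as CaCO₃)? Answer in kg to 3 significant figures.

(a) 354 g; (b) 2.33 kg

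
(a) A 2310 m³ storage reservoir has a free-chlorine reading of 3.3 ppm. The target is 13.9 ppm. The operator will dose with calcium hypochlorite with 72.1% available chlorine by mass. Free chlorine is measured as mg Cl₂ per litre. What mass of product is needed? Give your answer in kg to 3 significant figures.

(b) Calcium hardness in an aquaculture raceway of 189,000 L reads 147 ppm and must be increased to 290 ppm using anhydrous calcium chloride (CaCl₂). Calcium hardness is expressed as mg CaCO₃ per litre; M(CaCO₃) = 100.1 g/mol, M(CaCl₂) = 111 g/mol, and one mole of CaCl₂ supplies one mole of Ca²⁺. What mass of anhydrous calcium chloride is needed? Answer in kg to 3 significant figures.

(a) 34.0 kg; (b) 30.0 kg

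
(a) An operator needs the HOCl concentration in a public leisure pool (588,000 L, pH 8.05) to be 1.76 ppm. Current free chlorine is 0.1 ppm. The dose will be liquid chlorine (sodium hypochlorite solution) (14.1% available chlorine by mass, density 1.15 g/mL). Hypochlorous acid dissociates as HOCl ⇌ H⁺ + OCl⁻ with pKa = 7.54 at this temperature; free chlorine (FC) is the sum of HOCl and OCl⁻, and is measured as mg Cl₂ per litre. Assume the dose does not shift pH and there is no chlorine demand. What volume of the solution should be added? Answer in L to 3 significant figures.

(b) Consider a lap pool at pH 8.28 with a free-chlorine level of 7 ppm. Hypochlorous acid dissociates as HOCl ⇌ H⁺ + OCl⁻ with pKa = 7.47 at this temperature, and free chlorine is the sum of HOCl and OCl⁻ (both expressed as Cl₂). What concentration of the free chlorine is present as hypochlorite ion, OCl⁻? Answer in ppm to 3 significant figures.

(a) 26.7 L; (b) 6.06 ppm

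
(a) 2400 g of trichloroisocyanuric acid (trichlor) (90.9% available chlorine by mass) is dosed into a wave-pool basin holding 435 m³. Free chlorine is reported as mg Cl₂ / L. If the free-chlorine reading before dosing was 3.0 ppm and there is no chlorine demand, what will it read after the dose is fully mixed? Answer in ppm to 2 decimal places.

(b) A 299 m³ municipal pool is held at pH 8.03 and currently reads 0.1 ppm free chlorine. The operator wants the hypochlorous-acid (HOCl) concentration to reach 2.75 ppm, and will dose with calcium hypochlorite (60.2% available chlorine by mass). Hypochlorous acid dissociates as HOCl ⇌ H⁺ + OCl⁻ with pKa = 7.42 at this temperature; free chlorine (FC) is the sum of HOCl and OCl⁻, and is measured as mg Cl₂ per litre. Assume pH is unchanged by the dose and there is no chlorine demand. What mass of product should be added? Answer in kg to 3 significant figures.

(a) 8.02 ppm; (b) 6.88 kg

(a) Volume: 435 m³ = 435,000 L.
(a) Available chlorine delivered: 2400 g × 0.909 = 2182 g as Cl₂.
(a) Concentration rise: 2182 g / 435,000 L = 5.015 mg/L = 5.02 ppm.
(a) Final FC: 3.0 + 5.02 = 8.02 ppm.

(b) Volume: 299 m³ = 299,000 L.
(b) [OCl⁻]/[HOCl] = 10^(pH − pKa) = 10^(8.03 − 7.42) = 4.074; fraction as HOCl = 1/(1 + 4.074) = 0.1971.
(b) Free chlorine required for 2.75 ppm HOCl: 2.75 / 0.1971 = 13.95 ppm.
(b) FC to add: 13.95 − 0.1 = 13.85 mg/L as Cl₂.
(b) Cl₂ equivalent: 13.85 mg/L × 299,000 L = 4142 g.
(b) Product at 60.2% available Cl: 4142 / 0.602 = 6880 g.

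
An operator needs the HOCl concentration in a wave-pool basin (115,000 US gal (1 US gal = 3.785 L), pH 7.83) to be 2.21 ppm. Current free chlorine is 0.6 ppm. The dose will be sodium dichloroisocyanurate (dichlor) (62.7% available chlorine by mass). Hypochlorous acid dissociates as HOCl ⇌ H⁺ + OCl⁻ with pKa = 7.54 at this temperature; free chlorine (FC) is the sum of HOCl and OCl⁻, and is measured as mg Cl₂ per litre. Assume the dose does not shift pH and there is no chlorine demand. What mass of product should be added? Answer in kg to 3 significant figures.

4.11 kg

Volume: 115,000 US gal × 3.785 L/gal = 435,275 L.
[OCl⁻]/[HOCl] = 10^(pH − pKa) = 10^(7.83 − 7.54) = 1.95; fraction as HOCl = 1/(1 + 1.95) = 0.339.
Free chlorine required for 2.21 ppm HOCl: 2.21 / 0.339 = 6.519 ppm.
FC to add: 6.519 − 0.6 = 5.919 mg/L as Cl₂.
Cl₂ equivalent: 5.919 mg/L × 435,275 L = 2576 g.
Product at 62.7% available Cl: 2576 / 0.627 = 4109 g.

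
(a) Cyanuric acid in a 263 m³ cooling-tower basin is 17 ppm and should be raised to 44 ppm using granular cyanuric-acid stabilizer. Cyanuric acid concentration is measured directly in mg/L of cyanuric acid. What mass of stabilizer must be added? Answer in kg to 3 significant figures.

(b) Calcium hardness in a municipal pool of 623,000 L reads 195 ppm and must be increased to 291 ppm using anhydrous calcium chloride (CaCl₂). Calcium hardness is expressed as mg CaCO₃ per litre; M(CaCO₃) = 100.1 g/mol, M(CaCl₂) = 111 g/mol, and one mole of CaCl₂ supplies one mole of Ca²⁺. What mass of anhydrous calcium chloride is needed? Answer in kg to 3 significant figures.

(a) Volume: 263 m³ = 263,000 L.
(a) CYA to add: (44 − 17) = 27 mg/L × 263,000 L = 7101 g cyanuric acid.

(b) Hardness to add: (291 − 195) = 96 mg/L as CaCO₃ × 623,000 L = 59,810 g as CaCO₃.
(b) Moles of Ca²⁺ (1 mol Ca²⁺ ≡ 1 mol CaCO₃): 59,810 / 100.1 g/mol = 597.5 mol.
(b) Mass of CaCl₂: 597.5 × 111 = 66,320 g.

(a) 7.10 kg; (b) 66.3 kg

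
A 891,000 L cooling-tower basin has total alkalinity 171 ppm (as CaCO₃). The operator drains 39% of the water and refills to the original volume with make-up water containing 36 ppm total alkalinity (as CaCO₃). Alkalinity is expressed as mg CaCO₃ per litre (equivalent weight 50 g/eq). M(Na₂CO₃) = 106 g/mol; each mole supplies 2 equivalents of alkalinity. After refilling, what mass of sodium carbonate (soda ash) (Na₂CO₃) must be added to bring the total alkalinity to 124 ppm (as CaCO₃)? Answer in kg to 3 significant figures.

5.34 kg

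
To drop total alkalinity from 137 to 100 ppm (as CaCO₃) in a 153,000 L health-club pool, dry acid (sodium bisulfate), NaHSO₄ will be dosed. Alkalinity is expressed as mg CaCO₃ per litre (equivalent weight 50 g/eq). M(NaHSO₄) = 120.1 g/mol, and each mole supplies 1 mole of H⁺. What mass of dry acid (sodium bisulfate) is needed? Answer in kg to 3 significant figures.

13.6 kg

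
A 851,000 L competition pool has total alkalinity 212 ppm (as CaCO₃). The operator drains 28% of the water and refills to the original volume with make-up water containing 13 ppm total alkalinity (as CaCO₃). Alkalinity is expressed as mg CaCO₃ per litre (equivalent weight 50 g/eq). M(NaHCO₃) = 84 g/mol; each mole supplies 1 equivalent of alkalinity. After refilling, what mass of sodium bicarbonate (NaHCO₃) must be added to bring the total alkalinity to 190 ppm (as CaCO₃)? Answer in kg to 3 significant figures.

After draining 28% and refilling: 212 × 0.72 + 13 × 0.28 = 156.28 ppm.
Deficit to target: 190 − 156.28 = 33.72 mg/L.
As CaCO₃: 33.72 mg/L × 851,000 L = 28,700 g; ÷ 50 g/eq ÷ 1 = 573.9 mol NaHCO₃.
Mass: 573.9 × 84 = 48,210 g.

48.2 kg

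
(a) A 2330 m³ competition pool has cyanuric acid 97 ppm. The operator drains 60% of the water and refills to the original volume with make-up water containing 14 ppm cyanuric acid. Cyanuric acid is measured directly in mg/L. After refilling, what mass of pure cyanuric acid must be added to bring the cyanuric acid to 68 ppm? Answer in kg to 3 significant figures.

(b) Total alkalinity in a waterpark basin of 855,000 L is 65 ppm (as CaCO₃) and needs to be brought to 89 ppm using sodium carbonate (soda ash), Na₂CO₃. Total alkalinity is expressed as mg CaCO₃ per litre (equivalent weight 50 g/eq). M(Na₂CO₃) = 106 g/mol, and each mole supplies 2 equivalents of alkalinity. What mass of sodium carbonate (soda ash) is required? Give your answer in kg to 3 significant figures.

(a) 48.5 kg; (b) 21.8 kg

(a) Volume: 2330 m³ = 2,330,000 L.
(a) After draining 60% and refilling: 97 × 0.40 + 14 × 0.60 = 47.2 ppm.
(a) Deficit to target: 68 − 47.2 = 20.8 mg/L.
(a) Mass: 20.8 mg/L × 2,330,000 L = 48,460 g cyanuric acid.

(b) Alkalinity to add: (89 − 65) = 24 mg/L as CaCO₃ × 855,000 L = 20,520 g as CaCO₃.
(b) Equivalents: 20,520 g ÷ 50 g/eq = 410.4 eq.
(b) Each mole of Na₂CO₃ supplies 2 eq, so 410.4 / 2 = 205.2 mol.
(b) Mass: 205.2 mol × 106 g/mol = 21,750 g.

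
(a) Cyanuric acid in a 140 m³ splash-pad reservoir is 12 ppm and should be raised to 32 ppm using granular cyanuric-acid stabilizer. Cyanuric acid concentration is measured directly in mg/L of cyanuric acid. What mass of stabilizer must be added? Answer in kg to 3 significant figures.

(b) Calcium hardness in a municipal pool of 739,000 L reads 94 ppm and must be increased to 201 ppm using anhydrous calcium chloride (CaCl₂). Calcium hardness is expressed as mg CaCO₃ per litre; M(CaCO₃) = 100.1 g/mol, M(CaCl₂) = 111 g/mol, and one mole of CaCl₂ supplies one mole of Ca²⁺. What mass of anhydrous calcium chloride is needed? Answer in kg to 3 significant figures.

(a) Volume: 140 m³ = 140,000 L.
(a) CYA to add: (32 − 12) = 20 mg/L × 140,000 L = 2800 g cyanuric acid.

(b) Hardness to add: (201 − 94) = 107 mg/L as CaCO₃ × 739,000 L = 79,070 g as CaCO₃.
(b) Moles of Ca²⁺ (1 mol Ca²⁺ ≡ 1 mol CaCO₃): 79,070 / 100.1 g/mol = 789.9 mol.
(b) Mass of CaCl₂: 789.9 × 111 = 87,680 g.

(a) 2.80 kg; (b) 87.7 kg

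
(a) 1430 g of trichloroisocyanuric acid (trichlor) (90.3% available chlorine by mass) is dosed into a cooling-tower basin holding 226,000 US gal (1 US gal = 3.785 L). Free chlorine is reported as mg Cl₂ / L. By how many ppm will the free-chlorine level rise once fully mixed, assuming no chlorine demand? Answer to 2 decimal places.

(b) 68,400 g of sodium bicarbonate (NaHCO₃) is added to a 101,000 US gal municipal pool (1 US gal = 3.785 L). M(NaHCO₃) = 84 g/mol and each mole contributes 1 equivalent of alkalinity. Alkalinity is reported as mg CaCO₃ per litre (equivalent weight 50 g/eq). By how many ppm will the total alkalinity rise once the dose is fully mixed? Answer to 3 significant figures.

(a) Volume: 226,000 US gal × 3.785 L/gal = 855,410 L.
(a) Available chlorine delivered: 1430 g × 0.903 = 1291 g as Cl₂.
(a) Concentration rise: 1291 g / 855,410 L = 1.51 mg/L = 1.51 ppm.

(b) Volume: 101,000 US gal × 3.785 L/gal = 382,285 L.
(b) Moles of NaHCO₃: 68,400 g ÷ 84 g/mol = 814.3 mol → 814.3 eq of alkalinity.
(b) As CaCO₃: 814.3 eq × 50 g/eq = 40,710 g.
(b) Rise: 40,710 g / 382,285 L × 1000 = 106.5 mg/L.

(a) 1.51 ppm; (b) 107 ppm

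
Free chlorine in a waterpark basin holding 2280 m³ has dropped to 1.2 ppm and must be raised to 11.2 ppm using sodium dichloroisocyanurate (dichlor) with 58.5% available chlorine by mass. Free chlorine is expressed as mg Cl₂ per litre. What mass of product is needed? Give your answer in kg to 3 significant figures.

39.0 kg

Volume: 2280 m³ = 2,280,000 L.
Chlorine deficit: 11.2 − 1.2 = 10 ppm = 10 mg/L as Cl₂.
Cl₂ equivalent needed: 10 mg/L × 2,280,000 L = 22,800,000 mg = 22,800 g.
Product at 58.5% available chlorine: 22,800 / 0.585 = 38,970 g.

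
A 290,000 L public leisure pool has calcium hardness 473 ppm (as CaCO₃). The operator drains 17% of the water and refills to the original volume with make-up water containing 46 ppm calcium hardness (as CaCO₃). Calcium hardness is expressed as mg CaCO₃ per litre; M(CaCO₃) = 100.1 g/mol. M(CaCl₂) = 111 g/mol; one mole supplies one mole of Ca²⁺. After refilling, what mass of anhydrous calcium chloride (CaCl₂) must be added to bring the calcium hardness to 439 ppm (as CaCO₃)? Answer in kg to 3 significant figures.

After draining 17% and refilling: 473 × 0.83 + 46 × 0.17 = 400.41 ppm.
Deficit to target: 439 − 400.41 = 38.59 mg/L.
As CaCO₃: 38.59 mg/L × 290,000 L = 11,190 g; ÷ 100.1 = 111.8 mol Ca²⁺.
Mass: 111.8 × 111 = 12,410 g.

12.4 kg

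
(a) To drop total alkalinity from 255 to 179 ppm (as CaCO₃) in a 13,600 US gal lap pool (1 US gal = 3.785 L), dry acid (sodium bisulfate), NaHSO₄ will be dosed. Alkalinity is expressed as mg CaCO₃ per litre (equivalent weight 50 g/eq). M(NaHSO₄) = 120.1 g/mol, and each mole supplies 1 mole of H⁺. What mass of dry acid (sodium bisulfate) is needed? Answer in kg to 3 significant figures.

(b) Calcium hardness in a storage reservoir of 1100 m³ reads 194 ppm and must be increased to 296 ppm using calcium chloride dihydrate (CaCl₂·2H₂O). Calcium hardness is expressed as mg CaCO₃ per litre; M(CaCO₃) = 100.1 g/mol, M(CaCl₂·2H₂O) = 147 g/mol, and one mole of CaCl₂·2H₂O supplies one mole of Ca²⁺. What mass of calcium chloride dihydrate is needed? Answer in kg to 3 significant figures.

(a) 9.40 kg; (b) 165 kg

(a) Volume: 13,600 US gal × 3.785 L/gal = 51,476 L.
(a) Alkalinity to neutralize: (255 − 179) = 76 mg/L as CaCO₃ × 51,476 L = 3912 g as CaCO₃.
(a) Equivalents of H⁺ required: 3912 ÷ 50 g/eq = 78.24 eq = 78.24 mol NaHSO₄.
(a) Mass of NaHSO₄: 78.24 × 120.1 = 9397 g.

(b) Volume: 1100 m³ = 1,100,000 L.
(b) Hardness to add: (296 − 194) = 102 mg/L as CaCO₃ × 1,100,000 L = 112,200 g as CaCO₃.
(b) Moles of Ca²⁺ (1 mol Ca²⁺ ≡ 1 mol CaCO₃): 112,200 / 100.1 g/mol = 1121 mol.
(b) Mass of CaCl₂·2H₂O: 1121 × 147 = 164,800 g.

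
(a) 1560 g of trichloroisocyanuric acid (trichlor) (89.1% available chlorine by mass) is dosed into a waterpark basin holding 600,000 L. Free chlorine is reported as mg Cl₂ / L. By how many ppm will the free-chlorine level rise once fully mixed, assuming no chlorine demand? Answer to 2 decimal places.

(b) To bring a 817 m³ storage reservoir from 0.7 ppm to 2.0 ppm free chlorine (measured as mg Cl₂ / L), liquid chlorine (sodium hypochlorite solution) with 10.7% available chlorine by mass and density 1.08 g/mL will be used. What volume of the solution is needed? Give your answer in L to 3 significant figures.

(a) Available chlorine delivered: 1560 g × 0.891 = 1390 g as Cl₂.
(a) Concentration rise: 1390 g / 600,000 L = 2.317 mg/L = 2.32 ppm.

(b) Volume: 817 m³ = 817,000 L.
(b) Chlorine deficit: 2.0 − 0.7 = 1.3 ppm = 1.3 mg/L as Cl₂.
(b) Cl₂ equivalent needed: 1.3 mg/L × 817,000 L = 1,062,000 mg = 1062 g.
(b) Product at 10.7% available chlorine: 1062 / 0.107 = 9926 g.
(b) Volume at density 1.08 g/mL: 9926 g ÷ 1.08 g/mL = 9191 mL.

(a) 2.32 ppm; (b) 9.19 L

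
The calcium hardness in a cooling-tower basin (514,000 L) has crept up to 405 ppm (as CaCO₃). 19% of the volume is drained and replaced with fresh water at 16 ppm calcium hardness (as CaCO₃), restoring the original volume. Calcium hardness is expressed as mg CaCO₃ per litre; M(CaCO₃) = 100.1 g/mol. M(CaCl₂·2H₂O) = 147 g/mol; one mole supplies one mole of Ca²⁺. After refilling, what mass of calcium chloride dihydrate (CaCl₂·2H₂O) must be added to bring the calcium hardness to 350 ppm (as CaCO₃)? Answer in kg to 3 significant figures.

After draining 19% and refilling: 405 × 0.81 + 16 × 0.19 = 331.09 ppm.
Deficit to target: 350 − 331.09 = 18.91 mg/L.
As CaCO₃: 18.91 mg/L × 514,000 L = 9720 g; ÷ 100.1 = 97.1 mol Ca²⁺.
Mass: 97.1 × 147 = 14,270 g.

14.3 kg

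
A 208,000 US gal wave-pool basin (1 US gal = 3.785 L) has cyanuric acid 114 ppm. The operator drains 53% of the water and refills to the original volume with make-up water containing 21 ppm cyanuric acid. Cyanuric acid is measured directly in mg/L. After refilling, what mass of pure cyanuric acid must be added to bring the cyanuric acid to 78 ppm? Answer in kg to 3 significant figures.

10.5 kg

Volume: 208,000 US gal × 3.785 L/gal = 787,280 L.
After draining 53% and refilling: 114 × 0.47 + 21 × 0.53 = 64.71 ppm.
Deficit to target: 78 − 64.71 = 13.29 mg/L.
Mass: 13.29 mg/L × 787,280 L = 10,460 g cyanuric acid.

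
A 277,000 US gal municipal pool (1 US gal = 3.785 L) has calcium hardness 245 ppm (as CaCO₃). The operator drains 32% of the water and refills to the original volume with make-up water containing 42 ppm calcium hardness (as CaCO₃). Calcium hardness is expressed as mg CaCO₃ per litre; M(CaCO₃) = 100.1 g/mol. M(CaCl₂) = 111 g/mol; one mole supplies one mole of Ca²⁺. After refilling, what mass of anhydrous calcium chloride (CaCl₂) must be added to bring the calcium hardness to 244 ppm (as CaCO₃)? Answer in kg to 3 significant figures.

Volume: 277,000 US gal × 3.785 L/gal = 1,048,445 L.
After draining 32% and refilling: 245 × 0.68 + 42 × 0.32 = 180.04 ppm.
Deficit to target: 244 − 180.04 = 63.96 mg/L.
As CaCO₃: 63.96 mg/L × 1,048,445 L = 67,060 g; ÷ 100.1 = 669.9 mol Ca²⁺.
Mass: 669.9 × 111 = 74,360 g.

74.4 kg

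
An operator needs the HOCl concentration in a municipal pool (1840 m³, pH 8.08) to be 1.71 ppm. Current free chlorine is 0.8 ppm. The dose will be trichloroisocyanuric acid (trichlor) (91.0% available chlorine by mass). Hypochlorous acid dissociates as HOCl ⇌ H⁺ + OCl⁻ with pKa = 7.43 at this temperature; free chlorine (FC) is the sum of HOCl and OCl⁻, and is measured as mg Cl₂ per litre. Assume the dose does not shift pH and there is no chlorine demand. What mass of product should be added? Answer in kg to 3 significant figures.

Volume: 1840 m³ = 1,840,000 L.
[OCl⁻]/[HOCl] = 10^(pH − pKa) = 10^(8.08 − 7.43) = 4.467; fraction as HOCl = 1/(1 + 4.467) = 0.1829.
Free chlorine required for 1.71 ppm HOCl: 1.71 / 0.1829 = 9.348 ppm.
FC to add: 9.348 − 0.8 = 8.548 mg/L as Cl₂.
Cl₂ equivalent: 8.548 mg/L × 1,840,000 L = 15,730 g.
Product at 91.0% available Cl: 15,730 / 0.91 = 17,280 g.

17.3 kg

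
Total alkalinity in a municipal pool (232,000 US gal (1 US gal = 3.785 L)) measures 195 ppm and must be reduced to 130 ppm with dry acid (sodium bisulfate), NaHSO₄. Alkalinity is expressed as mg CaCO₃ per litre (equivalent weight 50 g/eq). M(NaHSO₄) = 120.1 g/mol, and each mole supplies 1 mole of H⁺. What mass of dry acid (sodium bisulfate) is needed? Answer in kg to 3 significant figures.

137 kg

Volume: 232,000 US gal × 3.785 L/gal = 878,120 L.
Alkalinity to neutralize: (195 − 130) = 65 mg/L as CaCO₃ × 878,120 L = 57,080 g as CaCO₃.
Equivalents of H⁺ required: 57,080 ÷ 50 g/eq = 1142 eq = 1142 mol NaHSO₄.
Mass of NaHSO₄: 1142 × 120.1 = 137,100 g.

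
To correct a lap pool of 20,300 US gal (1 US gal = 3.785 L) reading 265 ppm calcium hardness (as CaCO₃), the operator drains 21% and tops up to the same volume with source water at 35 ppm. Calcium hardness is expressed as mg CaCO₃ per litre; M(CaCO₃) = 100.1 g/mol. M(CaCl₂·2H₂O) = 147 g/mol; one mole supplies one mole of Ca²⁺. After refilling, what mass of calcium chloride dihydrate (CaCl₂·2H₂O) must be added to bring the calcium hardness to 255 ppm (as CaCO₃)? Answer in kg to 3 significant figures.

Volume: 20,300 US gal × 3.785 L/gal = 76,836 L.
After draining 21% and refilling: 265 × 0.79 + 35 × 0.21 = 216.7 ppm.
Deficit to target: 255 − 216.7 = 38.3 mg/L.
As CaCO₃: 38.3 mg/L × 76,836 L = 2943 g; ÷ 100.1 = 29.4 mol Ca²⁺.
Mass: 29.4 × 147 = 4322 g.

4.32 kg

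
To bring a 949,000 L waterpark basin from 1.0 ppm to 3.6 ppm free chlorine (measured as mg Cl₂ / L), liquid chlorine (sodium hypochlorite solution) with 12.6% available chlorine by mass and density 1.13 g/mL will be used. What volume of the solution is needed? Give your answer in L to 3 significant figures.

17.3 L

Chlorine deficit: 3.6 − 1.0 = 2.6 ppm = 2.6 mg/L as Cl₂.
Cl₂ equivalent needed: 2.6 mg/L × 949,000 L = 2,467,000 mg = 2467 g.
Product at 12.6% available chlorine: 2467 / 0.126 = 19,580 g.
Volume at density 1.13 g/mL: 19,580 g ÷ 1.13 g/mL = 17,330 mL.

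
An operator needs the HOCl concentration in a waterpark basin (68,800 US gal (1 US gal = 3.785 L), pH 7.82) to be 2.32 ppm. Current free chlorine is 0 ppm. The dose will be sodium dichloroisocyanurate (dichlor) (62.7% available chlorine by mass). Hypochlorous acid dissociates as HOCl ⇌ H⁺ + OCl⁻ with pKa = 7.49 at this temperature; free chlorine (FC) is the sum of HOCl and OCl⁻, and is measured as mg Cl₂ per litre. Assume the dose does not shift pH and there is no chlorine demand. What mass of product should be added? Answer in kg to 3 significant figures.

Volume: 68,800 US gal × 3.785 L/gal = 260,408 L.
[OCl⁻]/[HOCl] = 10^(pH − pKa) = 10^(7.82 − 7.49) = 2.138; fraction as HOCl = 1/(1 + 2.138) = 0.3187.
Free chlorine required for 2.32 ppm HOCl: 2.32 / 0.3187 = 7.28 ppm.
FC to add: 7.28 − 0 = 7.28 mg/L as Cl₂.
Cl₂ equivalent: 7.28 mg/L × 260,408 L = 1896 g.
Product at 62.7% available Cl: 1896 / 0.627 = 3024 g.

3.02 kg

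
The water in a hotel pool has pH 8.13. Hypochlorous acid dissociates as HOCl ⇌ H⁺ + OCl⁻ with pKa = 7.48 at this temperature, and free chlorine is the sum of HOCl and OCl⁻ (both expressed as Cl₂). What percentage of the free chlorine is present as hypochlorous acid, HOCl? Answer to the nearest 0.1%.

18.3%

[OCl⁻]/[HOCl] = 10^(pH − pKa) = 10^(8.13 − 7.48) = 10^0.65 = 4.467.
Fraction as HOCl = 1 / (1 + 4.467) = 0.1829.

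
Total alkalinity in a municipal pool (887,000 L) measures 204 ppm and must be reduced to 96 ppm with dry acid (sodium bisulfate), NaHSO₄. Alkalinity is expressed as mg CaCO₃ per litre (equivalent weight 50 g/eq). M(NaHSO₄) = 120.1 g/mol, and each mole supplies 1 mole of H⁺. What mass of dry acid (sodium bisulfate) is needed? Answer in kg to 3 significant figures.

230 kg

Alkalinity to neutralize: (204 − 96) = 108 mg/L as CaCO₃ × 887,000 L = 95,800 g as CaCO₃.
Equivalents of H⁺ required: 95,800 ÷ 50 g/eq = 1916 eq = 1916 mol NaHSO₄.
Mass of NaHSO₄: 1916 × 120.1 = 230,100 g.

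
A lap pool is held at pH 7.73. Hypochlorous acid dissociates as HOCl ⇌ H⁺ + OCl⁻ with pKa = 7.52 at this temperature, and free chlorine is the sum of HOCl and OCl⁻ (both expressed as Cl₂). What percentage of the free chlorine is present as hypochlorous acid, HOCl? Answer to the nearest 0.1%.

38.1%

[OCl⁻]/[HOCl] = 10^(pH − pKa) = 10^(7.73 − 7.52) = 10^0.21 = 1.622.
Fraction as HOCl = 1 / (1 + 1.622) = 0.3814.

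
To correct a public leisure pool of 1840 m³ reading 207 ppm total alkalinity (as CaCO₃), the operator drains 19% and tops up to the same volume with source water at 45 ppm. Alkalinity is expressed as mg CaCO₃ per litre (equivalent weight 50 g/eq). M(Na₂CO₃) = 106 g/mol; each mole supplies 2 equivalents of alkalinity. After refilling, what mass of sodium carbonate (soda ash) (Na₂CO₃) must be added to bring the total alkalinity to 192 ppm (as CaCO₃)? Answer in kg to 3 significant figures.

30.8 kg

Volume: 1840 m³ = 1,840,000 L.
After draining 19% and refilling: 207 × 0.81 + 45 × 0.19 = 176.22 ppm.
Deficit to target: 192 − 176.22 = 15.78 mg/L.
As CaCO₃: 15.78 mg/L × 1,840,000 L = 29,040 g; ÷ 50 g/eq ÷ 2 = 290.4 mol Na₂CO₃.
Mass: 290.4 × 106 = 30,780 g.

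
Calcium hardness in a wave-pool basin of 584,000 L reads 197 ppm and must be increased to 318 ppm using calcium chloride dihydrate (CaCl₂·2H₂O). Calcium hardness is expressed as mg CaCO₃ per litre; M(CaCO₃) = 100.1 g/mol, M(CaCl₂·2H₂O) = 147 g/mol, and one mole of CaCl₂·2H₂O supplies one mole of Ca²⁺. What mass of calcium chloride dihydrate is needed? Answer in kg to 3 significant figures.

Hardness to add: (318 − 197) = 121 mg/L as CaCO₃ × 584,000 L = 70,660 g as CaCO₃.
Moles of Ca²⁺ (1 mol Ca²⁺ ≡ 1 mol CaCO₃): 70,660 / 100.1 g/mol = 705.9 mol.
Mass of CaCl₂·2H₂O: 705.9 × 147 = 103,800 g.

104 kg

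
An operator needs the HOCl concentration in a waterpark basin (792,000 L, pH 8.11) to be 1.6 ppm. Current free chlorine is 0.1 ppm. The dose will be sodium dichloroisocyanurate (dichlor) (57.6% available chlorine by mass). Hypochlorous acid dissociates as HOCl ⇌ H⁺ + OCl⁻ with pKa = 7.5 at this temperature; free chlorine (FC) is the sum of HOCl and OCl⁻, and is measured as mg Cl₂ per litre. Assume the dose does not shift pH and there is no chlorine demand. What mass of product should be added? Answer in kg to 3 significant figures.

11.0 kg

[OCl⁻]/[HOCl] = 10^(pH − pKa) = 10^(8.11 − 7.5) = 4.074; fraction as HOCl = 1/(1 + 4.074) = 0.1971.
Free chlorine required for 1.6 ppm HOCl: 1.6 / 0.1971 = 8.118 ppm.
FC to add: 8.118 − 0.1 = 8.018 mg/L as Cl₂.
Cl₂ equivalent: 8.018 mg/L × 792,000 L = 6350 g.
Product at 57.6% available Cl: 6350 / 0.576 = 11,020 g.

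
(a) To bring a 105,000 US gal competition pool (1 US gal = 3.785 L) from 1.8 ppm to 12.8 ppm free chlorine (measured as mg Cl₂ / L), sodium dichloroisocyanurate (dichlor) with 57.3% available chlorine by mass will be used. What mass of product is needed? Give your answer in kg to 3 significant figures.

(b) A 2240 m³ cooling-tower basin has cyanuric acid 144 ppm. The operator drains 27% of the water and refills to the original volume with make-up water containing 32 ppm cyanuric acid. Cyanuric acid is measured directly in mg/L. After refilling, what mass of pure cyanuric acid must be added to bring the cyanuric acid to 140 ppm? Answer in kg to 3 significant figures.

(a) 7.63 kg; (b) 58.8 kg

(a) Volume: 105,000 US gal × 3.785 L/gal = 397,425 L.
(a) Chlorine deficit: 12.8 − 1.8 = 11 ppm = 11 mg/L as Cl₂.
(a) Cl₂ equivalent needed: 11 mg/L × 397,425 L = 4,372,000 mg = 4372 g.
(a) Product at 57.3% available chlorine: 4372 / 0.573 = 7629 g.

(b) Volume: 2240 m³ = 2,240,000 L.
(b) After draining 27% and refilling: 144 × 0.73 + 32 × 0.27 = 113.76 ppm.
(b) Deficit to target: 140 − 113.76 = 26.24 mg/L.
(b) Mass: 26.24 mg/L × 2,240,000 L = 58,780 g cyanuric acid.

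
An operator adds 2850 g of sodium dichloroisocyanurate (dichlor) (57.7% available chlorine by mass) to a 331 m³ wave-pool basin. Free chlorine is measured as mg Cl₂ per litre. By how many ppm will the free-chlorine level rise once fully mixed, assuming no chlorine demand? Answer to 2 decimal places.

Volume: 331 m³ = 331,000 L.
Available chlorine delivered: 2850 g × 0.577 = 1644 g as Cl₂.
Concentration rise: 1644 g / 331,000 L = 4.968 mg/L = 4.97 ppm.

4.97 ppm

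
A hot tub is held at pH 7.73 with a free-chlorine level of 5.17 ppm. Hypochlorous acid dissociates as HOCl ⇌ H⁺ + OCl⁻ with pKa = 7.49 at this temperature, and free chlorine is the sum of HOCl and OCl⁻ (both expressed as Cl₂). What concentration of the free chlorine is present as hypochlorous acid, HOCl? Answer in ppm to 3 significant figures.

1.89 ppm

[OCl⁻]/[HOCl] = 10^(pH − pKa) = 10^(7.73 − 7.49) = 10^0.24 = 1.738.
Fraction as HOCl = 1 / (1 + 1.738) = 0.3653.
HOCl = 0.3653 × 5.17 ppm = 1.888 ppm.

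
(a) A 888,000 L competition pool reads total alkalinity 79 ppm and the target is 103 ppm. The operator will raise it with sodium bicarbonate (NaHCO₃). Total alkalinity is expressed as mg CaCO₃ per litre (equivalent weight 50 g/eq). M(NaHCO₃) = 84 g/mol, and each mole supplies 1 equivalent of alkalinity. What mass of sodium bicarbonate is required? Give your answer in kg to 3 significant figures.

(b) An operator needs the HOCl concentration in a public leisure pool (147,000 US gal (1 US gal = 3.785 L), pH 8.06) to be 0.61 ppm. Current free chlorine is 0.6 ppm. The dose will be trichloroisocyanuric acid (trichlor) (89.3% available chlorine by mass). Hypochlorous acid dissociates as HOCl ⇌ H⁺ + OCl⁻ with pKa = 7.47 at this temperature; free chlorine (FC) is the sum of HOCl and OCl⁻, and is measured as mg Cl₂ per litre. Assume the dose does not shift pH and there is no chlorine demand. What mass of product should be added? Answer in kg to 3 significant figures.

(a) 35.8 kg; (b) 1.48 kg

(a) Alkalinity to add: (103 − 79) = 24 mg/L as CaCO₃ × 888,000 L = 21,310 g as CaCO₃.
(a) Equivalents: 21,310 g ÷ 50 g/eq = 426.2 eq.
(a) NaHCO₃ supplies 1 eq per mole → 426.2 mol.
(a) Mass: 426.2 mol × 84 g/mol = 35,800 g.

(b) Volume: 147,000 US gal × 3.785 L/gal = 556,395 L.
(b) [OCl⁻]/[HOCl] = 10^(pH − pKa) = 10^(8.06 − 7.47) = 3.89; fraction as HOCl = 1/(1 + 3.89) = 0.2045.
(b) Free chlorine required for 0.61 ppm HOCl: 0.61 / 0.2045 = 2.983 ppm.
(b) FC to add: 2.983 − 0.6 = 2.383 mg/L as Cl₂.
(b) Cl₂ equivalent: 2.383 mg/L × 556,395 L = 1326 g.
(b) Product at 89.3% available Cl: 1326 / 0.893 = 1485 g.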